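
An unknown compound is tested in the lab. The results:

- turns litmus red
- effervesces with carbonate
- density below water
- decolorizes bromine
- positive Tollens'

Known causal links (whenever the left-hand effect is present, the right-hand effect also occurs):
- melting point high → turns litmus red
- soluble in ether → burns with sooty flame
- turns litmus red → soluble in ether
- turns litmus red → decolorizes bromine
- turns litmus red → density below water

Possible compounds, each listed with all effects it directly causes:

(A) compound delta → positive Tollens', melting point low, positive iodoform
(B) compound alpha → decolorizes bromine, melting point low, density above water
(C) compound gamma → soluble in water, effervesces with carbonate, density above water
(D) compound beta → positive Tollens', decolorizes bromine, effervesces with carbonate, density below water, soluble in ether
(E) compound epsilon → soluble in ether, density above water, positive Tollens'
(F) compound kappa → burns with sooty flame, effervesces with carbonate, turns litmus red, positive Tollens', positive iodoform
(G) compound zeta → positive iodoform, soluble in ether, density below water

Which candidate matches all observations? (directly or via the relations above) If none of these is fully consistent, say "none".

F

Checking each candidate against the observations:
(A) compound delta — does not account for turns litmus red, effervesces with carbonate, density below water, decolorizes bromine
(B) compound alpha — turns litmus red NO; effervesces with carbonate NO; density below water NO; decolorizes bromine yes; positive Tollens' NO
(C) compound gamma — turns litmus red NO; effervesces with carbonate yes; density below water NO; decolorizes bromine NO; positive Tollens' NO
(D) compound beta — turns litmus red NO; effervesces with carbonate yes; density below water yes; decolorizes bromine yes; positive Tollens' yes
(E) compound epsilon — fails on turns litmus red, effervesces with carbonate, density below water, decolorizes bromine (predicts density above water, not density below water)
(F) compound kappa — accounts for every observation (density below water through turns litmus red → density below water)
(G) compound zeta — does not account for turns litmus red, effervesces with carbonate, decolorizes bromine, positive Tollens'
Only (F) is consistent with every observation.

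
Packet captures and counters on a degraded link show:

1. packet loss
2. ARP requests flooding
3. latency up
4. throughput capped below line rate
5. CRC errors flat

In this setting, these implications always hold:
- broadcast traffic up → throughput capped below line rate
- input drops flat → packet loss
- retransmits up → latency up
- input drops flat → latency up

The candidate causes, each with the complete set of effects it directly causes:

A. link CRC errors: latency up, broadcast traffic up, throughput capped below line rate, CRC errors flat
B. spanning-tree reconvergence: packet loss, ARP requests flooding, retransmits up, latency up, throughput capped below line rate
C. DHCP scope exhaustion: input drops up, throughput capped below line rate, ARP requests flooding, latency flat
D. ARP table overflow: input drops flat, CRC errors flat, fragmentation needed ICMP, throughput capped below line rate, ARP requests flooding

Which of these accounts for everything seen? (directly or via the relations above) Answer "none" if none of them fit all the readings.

D

Per-candidate check:
(A) link CRC errors — packet loss NO; ARP requests flooding NO; latency up yes; throughput capped below line rate yes; CRC errors flat yes
(B) spanning-tree reconvergence — packet loss yes; ARP requests flooding yes; latency up yes; throughput capped below line rate yes; CRC errors flat NO
(C) DHCP scope exhaustion — fails on packet loss, latency up, CRC errors flat (predicts latency flat, not latency up)
(D) ARP table overflow — packet loss yes (by input drops flat → packet loss); ARP requests flooding yes; latency up yes (by input drops flat → latency up); throughput capped below line rate yes; CRC errors flat yes
(D) is the only candidate with no mismatches.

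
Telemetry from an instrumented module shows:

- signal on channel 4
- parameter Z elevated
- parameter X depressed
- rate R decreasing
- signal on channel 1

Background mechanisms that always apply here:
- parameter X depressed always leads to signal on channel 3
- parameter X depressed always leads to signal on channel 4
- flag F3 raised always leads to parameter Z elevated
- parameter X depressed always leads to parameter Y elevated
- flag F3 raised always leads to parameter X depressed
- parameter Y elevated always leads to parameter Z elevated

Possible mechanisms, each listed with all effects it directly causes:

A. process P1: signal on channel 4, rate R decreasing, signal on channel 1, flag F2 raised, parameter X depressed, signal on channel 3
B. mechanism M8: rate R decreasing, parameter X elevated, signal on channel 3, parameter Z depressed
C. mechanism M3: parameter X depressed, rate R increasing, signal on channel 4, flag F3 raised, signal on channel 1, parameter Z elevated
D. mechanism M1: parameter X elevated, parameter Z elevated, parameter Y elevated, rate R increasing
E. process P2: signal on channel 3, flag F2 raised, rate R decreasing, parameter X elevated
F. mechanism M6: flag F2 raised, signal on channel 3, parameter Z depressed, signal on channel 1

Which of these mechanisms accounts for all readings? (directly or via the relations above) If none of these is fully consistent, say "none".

For each candidate, compare predicted effects to what was observed:
(A) process P1 — accounts for every observation (parameter Z elevated through parameter X depressed → parameter Y elevated → parameter Z elevated)
(B) mechanism M8 — fails on signal on channel 4, parameter Z elevated, parameter X depressed, signal on channel 1 (predicts parameter Z depressed, not parameter Z elevated; predicts parameter X elevated, not parameter X depressed)
(C) mechanism M3 — fails on rate R decreasing (predicts rate R increasing, not rate R decreasing)
(D) mechanism M1 — fails on signal on channel 4, parameter X depressed, rate R decreasing, signal on channel 1 (predicts parameter X elevated, not parameter X depressed; predicts rate R increasing, not rate R decreasing)
(E) process P2 — fails on signal on channel 4, parameter Z elevated, parameter X depressed, signal on channel 1 (predicts parameter X elevated, not parameter X depressed)
(F) mechanism M6 — signal on channel 4 NO; parameter Z elevated NO; parameter X depressed NO; rate R decreasing NO; signal on channel 1 yes
(A) is the only candidate with no mismatches.

A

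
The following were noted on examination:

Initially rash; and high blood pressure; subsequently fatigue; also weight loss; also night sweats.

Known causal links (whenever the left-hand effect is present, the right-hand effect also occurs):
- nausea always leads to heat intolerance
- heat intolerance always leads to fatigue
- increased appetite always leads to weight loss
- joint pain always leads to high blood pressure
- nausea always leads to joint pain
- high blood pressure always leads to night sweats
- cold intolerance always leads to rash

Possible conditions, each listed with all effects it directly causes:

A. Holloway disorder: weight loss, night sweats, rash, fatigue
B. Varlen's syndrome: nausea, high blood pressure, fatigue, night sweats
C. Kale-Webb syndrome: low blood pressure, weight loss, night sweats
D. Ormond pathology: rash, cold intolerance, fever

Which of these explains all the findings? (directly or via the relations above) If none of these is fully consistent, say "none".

Testing each hypothesis:
(A) Holloway disorder — rash yes; high blood pressure NO; fatigue yes; weight loss yes; night sweats yes
(B) Varlen's syndrome — rash NO; high blood pressure yes; fatigue yes; weight loss NO; night sweats yes
(C) Kale-Webb syndrome — rash NO; high blood pressure NO; fatigue NO; weight loss yes; night sweats yes
(D) Ormond pathology — does not account for high blood pressure, fatigue, weight loss, night sweats
No candidate is consistent with all observations.

none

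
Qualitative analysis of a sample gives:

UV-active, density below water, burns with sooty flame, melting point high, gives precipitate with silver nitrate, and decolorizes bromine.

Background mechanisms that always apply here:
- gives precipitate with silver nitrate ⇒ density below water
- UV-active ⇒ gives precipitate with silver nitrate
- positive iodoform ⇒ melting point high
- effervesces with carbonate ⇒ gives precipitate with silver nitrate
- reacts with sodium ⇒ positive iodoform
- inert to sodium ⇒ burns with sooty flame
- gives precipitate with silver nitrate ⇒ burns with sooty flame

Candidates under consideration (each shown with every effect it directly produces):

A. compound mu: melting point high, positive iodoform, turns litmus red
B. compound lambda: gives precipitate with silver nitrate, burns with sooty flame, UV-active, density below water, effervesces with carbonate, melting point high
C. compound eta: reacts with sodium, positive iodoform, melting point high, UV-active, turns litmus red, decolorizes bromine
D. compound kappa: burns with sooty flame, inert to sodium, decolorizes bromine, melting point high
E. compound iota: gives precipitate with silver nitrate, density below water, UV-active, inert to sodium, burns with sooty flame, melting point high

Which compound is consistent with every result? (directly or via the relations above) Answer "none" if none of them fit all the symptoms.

Testing each hypothesis:
(A) compound mu — does not account for UV-active, density below water, burns with sooty flame, gives precipitate with silver nitrate, decolorizes bromine
(B) compound lambda — UV-active match; density below water match; burns with sooty flame match; melting point high match; gives precipitate with silver nitrate match; decolorizes bromine miss
(C) compound eta — UV-active match; density below water match (via UV-active → gives precipitate with silver nitrate → density below water); burns with sooty flame match (via UV-active → gives precipitate with silver nitrate → burns with sooty flame); melting point high match; gives precipitate with silver nitrate match (via UV-active → gives precipitate with silver nitrate); decolorizes bromine match
(D) compound kappa — UV-active miss; density below water miss; burns with sooty flame match; melting point high match; gives precipitate with silver nitrate miss; decolorizes bromine match
(E) compound iota — UV-active match; density below water match; burns with sooty flame match; melting point high match; gives precipitate with silver nitrate match; decolorizes bromine miss
(C) alone accounts for all the evidence.

C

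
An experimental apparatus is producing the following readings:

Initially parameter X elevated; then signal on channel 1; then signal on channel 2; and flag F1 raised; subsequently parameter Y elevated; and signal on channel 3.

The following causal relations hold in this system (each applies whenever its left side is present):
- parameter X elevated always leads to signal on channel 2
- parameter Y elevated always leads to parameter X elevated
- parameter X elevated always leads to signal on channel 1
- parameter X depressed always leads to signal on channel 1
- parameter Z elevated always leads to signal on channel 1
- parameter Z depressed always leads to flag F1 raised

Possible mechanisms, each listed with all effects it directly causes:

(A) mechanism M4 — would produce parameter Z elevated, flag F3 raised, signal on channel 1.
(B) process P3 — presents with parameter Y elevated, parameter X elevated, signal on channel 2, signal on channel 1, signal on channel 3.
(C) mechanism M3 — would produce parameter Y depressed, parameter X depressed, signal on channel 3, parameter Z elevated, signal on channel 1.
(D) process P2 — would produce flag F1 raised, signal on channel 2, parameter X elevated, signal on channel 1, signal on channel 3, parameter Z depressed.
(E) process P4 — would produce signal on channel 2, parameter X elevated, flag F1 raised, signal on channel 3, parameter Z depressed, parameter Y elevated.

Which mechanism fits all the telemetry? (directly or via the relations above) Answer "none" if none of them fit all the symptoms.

Per-candidate check:
(A) mechanism M4 — parameter X elevated -; signal on channel 1 +; signal on channel 2 -; flag F1 raised -; parameter Y elevated -; signal on channel 3 -
(B) process P3 — parameter X elevated +; signal on channel 1 +; signal on channel 2 +; flag F1 raised -; parameter Y elevated +; signal on channel 3 +
(C) mechanism M3 — fails on parameter X elevated, signal on channel 2, flag F1 raised, parameter Y elevated (predicts parameter X depressed, not parameter X elevated; predicts parameter Y depressed, not parameter Y elevated)
(D) process P2 — does not account for parameter Y elevated
(E) process P4 — parameter X elevated +; signal on channel 1 + (via parameter X elevated → signal on channel 1); signal on channel 2 +; flag F1 raised +; parameter Y elevated +; signal on channel 3 +
Only (E) is consistent with every observation.

E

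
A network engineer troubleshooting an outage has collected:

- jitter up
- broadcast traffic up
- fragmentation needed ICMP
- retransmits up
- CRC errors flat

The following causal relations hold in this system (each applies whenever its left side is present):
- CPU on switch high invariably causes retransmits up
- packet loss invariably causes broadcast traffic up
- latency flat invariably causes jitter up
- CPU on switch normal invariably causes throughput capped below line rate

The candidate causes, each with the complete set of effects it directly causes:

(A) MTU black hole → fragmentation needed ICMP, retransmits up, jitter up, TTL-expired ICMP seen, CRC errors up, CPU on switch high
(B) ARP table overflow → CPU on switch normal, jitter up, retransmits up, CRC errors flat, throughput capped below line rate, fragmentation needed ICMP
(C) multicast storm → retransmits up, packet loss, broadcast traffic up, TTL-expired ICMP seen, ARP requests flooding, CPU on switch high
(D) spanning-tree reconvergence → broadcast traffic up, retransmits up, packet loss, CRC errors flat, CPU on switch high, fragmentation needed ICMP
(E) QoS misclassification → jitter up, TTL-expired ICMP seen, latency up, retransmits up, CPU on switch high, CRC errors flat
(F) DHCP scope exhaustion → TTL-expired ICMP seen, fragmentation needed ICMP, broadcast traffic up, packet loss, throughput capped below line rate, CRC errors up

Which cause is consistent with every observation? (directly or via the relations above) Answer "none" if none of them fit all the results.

none

Testing each hypothesis:
(A) MTU black hole — jitter up match; broadcast traffic up miss; fragmentation needed ICMP match; retransmits up match; CRC errors flat miss
(B) ARP table overflow — jitter up match; broadcast traffic up miss; fragmentation needed ICMP match; retransmits up match; CRC errors flat match
(C) multicast storm — jitter up miss; broadcast traffic up match; fragmentation needed ICMP miss; retransmits up match; CRC errors flat miss
(D) spanning-tree reconvergence — jitter up miss; broadcast traffic up match; fragmentation needed ICMP match; retransmits up match; CRC errors flat match
(E) QoS misclassification — does not account for broadcast traffic up, fragmentation needed ICMP
(F) DHCP scope exhaustion — jitter up miss; broadcast traffic up match; fragmentation needed ICMP match; retransmits up miss; CRC errors flat miss
No candidate is consistent with all observations.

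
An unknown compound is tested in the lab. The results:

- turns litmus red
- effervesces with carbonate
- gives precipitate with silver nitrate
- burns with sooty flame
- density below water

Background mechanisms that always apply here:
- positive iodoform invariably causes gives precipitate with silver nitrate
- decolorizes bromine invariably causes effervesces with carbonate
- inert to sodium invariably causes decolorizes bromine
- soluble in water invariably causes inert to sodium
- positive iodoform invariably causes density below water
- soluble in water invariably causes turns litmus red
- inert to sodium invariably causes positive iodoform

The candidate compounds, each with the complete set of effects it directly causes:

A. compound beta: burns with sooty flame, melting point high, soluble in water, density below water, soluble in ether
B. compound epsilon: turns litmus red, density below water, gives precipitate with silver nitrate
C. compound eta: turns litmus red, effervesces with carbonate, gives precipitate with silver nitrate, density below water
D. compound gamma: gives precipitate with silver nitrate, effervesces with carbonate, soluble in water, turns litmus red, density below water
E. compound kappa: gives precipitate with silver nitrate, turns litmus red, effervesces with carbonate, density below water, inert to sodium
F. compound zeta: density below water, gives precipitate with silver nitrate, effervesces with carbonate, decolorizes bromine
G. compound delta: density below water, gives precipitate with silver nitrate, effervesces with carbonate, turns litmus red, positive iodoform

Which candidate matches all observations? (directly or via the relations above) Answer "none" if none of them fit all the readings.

A

For each candidate, compare predicted effects to what was observed:
(A) compound beta — turns litmus red ✓ (via soluble in water → turns litmus red); effervesces with carbonate ✓ (via soluble in water → inert to sodium → decolorizes bromine → effervesces with carbonate); gives precipitate with silver nitrate ✓ (via soluble in water → inert to sodium → positive iodoform → gives precipitate with silver nitrate); burns with sooty flame ✓; density below water ✓
(B) compound epsilon — does not account for effervesces with carbonate, burns with sooty flame
(C) compound eta — turns litmus red ✓; effervesces with carbonate ✓; gives precipitate with silver nitrate ✓; burns with sooty flame ✗; density below water ✓
(D) compound gamma — turns litmus red ✓; effervesces with carbonate ✓; gives precipitate with silver nitrate ✓; burns with sooty flame ✗; density below water ✓
(E) compound kappa — turns litmus red ✓; effervesces with carbonate ✓; gives precipitate with silver nitrate ✓; burns with sooty flame ✗; density below water ✓
(F) compound zeta — turns litmus red ✗; effervesces with carbonate ✓; gives precipitate with silver nitrate ✓; burns with sooty flame ✗; density below water ✓
(G) compound delta — does not account for burns with sooty flame
Only (A) is consistent with every observation.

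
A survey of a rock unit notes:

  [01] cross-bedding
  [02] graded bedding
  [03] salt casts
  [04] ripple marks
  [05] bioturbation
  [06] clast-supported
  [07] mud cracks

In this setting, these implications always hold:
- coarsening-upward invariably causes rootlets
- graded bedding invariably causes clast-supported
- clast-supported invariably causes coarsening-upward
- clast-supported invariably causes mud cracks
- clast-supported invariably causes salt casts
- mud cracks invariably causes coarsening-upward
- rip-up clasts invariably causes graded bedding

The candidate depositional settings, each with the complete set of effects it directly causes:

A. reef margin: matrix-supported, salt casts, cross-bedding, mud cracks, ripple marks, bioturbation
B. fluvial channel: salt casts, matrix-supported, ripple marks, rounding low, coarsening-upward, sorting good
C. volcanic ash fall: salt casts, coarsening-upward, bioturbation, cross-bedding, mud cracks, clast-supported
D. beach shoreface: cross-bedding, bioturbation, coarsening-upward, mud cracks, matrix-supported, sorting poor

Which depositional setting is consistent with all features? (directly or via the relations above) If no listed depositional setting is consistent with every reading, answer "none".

none

Checking each candidate against the observations:
(A) reef margin — fails on graded bedding, clast-supported (predicts matrix-supported, not clast-supported)
(B) fluvial channel — fails on cross-bedding, graded bedding, bioturbation, clast-supported, mud cracks (predicts matrix-supported, not clast-supported)
(C) volcanic ash fall — does not account for graded bedding, ripple marks
(D) beach shoreface — cross-bedding match; graded bedding miss; salt casts miss; ripple marks miss; bioturbation match; clast-supported miss; mud cracks match
Every candidate fails on at least one observation.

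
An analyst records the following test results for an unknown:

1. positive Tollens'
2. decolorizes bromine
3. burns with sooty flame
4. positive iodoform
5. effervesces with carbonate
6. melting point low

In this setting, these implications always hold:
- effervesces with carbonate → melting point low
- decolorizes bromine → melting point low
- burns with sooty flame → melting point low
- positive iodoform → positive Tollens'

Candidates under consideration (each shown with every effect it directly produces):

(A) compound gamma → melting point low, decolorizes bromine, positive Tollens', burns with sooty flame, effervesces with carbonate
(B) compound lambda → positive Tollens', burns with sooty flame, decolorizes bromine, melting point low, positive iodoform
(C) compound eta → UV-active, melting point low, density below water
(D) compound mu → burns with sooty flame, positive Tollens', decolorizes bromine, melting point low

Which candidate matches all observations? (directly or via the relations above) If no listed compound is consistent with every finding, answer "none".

none

Testing each hypothesis:
(A) compound gamma — positive Tollens' yes; decolorizes bromine yes; burns with sooty flame yes; positive iodoform NO; effervesces with carbonate yes; melting point low yes
(B) compound lambda — positive Tollens' yes; decolorizes bromine yes; burns with sooty flame yes; positive iodoform yes; effervesces with carbonate NO; melting point low yes
(C) compound eta — does not account for positive Tollens', decolorizes bromine, burns with sooty flame, positive iodoform, effervesces with carbonate
(D) compound mu — positive Tollens' yes; decolorizes bromine yes; burns with sooty flame yes; positive iodoform NO; effervesces with carbonate NO; melting point low yes
None of the listed candidates fits everything.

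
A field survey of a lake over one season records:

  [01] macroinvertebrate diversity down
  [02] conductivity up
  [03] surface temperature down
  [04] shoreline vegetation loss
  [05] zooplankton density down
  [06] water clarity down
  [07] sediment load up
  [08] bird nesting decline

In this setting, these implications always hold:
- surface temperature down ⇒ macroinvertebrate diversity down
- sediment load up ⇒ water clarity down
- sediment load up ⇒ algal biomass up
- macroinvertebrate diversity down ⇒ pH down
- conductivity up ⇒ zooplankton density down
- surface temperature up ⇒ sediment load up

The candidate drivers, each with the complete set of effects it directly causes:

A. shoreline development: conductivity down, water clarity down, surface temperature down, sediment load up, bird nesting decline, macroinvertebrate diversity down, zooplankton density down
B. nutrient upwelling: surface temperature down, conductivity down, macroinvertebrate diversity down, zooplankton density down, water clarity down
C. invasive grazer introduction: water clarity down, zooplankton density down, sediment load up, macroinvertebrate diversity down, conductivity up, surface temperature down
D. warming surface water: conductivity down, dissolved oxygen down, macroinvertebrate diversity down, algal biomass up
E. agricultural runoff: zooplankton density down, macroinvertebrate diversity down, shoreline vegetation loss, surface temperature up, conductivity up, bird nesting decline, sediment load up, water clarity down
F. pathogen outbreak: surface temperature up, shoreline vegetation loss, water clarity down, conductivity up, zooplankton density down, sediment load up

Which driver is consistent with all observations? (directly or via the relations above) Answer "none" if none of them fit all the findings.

none

Testing each hypothesis:
(A) shoreline development — macroinvertebrate diversity down ✓; conductivity up ✗; surface temperature down ✓; shoreline vegetation loss ✗; zooplankton density down ✓; water clarity down ✓; sediment load up ✓; bird nesting decline ✓
(B) nutrient upwelling — fails on conductivity up, shoreline vegetation loss, sediment load up, bird nesting decline (predicts conductivity down, not conductivity up)
(C) invasive grazer introduction — does not account for shoreline vegetation loss, bird nesting decline
(D) warming surface water — fails on conductivity up, surface temperature down, shoreline vegetation loss, zooplankton density down, water clarity down, sediment load up, bird nesting decline (predicts conductivity down, not conductivity up)
(E) agricultural runoff — fails on surface temperature down (predicts surface temperature up, not surface temperature down)
(F) pathogen outbreak — fails on macroinvertebrate diversity down, surface temperature down, bird nesting decline (predicts surface temperature up, not surface temperature down)
Every candidate fails on at least one observation.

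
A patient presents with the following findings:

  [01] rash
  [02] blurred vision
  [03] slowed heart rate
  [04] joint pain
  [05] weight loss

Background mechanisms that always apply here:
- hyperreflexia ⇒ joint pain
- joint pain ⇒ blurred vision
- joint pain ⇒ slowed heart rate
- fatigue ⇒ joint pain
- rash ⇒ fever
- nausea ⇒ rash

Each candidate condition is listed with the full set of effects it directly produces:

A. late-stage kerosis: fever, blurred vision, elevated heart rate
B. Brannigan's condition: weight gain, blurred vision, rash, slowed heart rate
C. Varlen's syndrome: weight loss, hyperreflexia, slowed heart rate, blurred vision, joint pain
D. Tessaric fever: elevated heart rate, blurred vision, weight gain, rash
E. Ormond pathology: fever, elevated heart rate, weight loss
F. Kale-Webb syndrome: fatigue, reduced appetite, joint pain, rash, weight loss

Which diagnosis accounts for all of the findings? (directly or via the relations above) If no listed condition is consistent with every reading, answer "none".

Testing each hypothesis:
(A) late-stage kerosis — fails on rash, slowed heart rate, joint pain, weight loss (predicts elevated heart rate, not slowed heart rate)
(B) Brannigan's condition — fails on joint pain, weight loss (predicts weight gain, not weight loss)
(C) Varlen's syndrome — rash miss; blurred vision match; slowed heart rate match; joint pain match; weight loss match
(D) Tessaric fever — fails on slowed heart rate, joint pain, weight loss (predicts elevated heart rate, not slowed heart rate; predicts weight gain, not weight loss)
(E) Ormond pathology — rash miss; blurred vision miss; slowed heart rate miss; joint pain miss; weight loss match
(F) Kale-Webb syndrome — accounts for every observation (blurred vision through joint pain → blurred vision)
(F) alone accounts for all the evidence.

F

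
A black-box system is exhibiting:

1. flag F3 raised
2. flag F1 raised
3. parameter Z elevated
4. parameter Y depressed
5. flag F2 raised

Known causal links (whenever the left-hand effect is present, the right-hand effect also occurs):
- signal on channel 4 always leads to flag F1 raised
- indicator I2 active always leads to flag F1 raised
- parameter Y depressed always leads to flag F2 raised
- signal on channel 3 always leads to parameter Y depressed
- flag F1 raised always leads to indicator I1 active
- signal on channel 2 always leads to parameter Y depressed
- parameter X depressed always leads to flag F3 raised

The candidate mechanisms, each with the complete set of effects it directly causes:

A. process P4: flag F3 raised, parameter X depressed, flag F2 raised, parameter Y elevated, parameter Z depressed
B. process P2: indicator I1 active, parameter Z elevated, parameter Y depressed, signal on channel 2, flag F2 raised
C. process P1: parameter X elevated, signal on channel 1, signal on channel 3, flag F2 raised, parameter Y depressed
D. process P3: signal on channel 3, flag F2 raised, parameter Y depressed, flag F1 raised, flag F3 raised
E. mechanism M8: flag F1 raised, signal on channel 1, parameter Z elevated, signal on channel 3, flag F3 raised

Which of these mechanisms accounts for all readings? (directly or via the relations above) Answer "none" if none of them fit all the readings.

E

Testing each hypothesis:
(A) process P4 — fails on flag F1 raised, parameter Z elevated, parameter Y depressed (predicts parameter Z depressed, not parameter Z elevated; predicts parameter Y elevated, not parameter Y depressed)
(B) process P2 — does not account for flag F3 raised, flag F1 raised
(C) process P1 — does not account for flag F3 raised, flag F1 raised, parameter Z elevated
(D) process P3 — does not account for parameter Z elevated
(E) mechanism M8 — flag F3 raised +; flag F1 raised +; parameter Z elevated +; parameter Y depressed + (by signal on channel 3 → parameter Y depressed); flag F2 raised + (by signal on channel 3 → parameter Y depressed → flag F2 raised)
(E) alone accounts for all the evidence.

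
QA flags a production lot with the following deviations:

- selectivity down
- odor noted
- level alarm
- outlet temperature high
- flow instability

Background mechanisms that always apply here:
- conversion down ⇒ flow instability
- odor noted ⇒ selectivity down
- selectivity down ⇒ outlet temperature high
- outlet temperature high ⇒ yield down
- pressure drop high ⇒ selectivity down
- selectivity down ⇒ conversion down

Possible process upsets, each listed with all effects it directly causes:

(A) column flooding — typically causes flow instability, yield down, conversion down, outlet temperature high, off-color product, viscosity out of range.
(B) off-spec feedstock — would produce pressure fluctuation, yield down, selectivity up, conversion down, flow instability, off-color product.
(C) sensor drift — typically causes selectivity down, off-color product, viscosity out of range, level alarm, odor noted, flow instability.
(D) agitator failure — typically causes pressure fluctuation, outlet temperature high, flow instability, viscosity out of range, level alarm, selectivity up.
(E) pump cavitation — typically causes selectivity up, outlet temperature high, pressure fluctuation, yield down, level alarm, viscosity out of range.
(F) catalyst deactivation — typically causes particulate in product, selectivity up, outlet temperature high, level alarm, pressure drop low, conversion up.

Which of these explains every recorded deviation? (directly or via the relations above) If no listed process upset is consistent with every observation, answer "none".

C

For each candidate, compare predicted effects to what was observed:
(A) column flooding — selectivity down ✗; odor noted ✗; level alarm ✗; outlet temperature high ✓; flow instability ✓
(B) off-spec feedstock — selectivity down ✗; odor noted ✗; level alarm ✗; outlet temperature high ✗; flow instability ✓
(C) sensor drift — accounts for every observation (outlet temperature high by selectivity down → outlet temperature high)
(D) agitator failure — fails on selectivity down, odor noted (predicts selectivity up, not selectivity down)
(E) pump cavitation — selectivity down ✗; odor noted ✗; level alarm ✓; outlet temperature high ✓; flow instability ✗
(F) catalyst deactivation — fails on selectivity down, odor noted, flow instability (predicts selectivity up, not selectivity down)
Only (C) is consistent with every observation.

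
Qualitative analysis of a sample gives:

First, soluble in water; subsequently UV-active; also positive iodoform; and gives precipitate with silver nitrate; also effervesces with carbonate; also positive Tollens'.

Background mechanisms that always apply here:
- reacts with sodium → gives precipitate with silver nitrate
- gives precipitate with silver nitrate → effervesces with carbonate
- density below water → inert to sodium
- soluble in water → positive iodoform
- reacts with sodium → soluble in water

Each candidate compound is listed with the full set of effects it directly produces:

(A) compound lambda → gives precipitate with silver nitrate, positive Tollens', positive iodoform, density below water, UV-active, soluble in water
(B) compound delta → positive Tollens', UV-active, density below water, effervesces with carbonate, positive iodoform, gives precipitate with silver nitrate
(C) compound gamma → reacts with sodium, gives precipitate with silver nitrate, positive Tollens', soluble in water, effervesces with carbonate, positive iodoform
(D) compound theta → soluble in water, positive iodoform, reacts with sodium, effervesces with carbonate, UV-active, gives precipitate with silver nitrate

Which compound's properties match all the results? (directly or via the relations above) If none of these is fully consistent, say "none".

Per-candidate check:
(A) compound lambda — accounts for every observation (effervesces with carbonate by gives precipitate with silver nitrate → effervesces with carbonate)
(B) compound delta — soluble in water ✗; UV-active ✓; positive iodoform ✓; gives precipitate with silver nitrate ✓; effervesces with carbonate ✓; positive Tollens' ✓
(C) compound gamma — does not account for UV-active
(D) compound theta — does not account for positive Tollens'
(A) is the only candidate with no mismatches.

A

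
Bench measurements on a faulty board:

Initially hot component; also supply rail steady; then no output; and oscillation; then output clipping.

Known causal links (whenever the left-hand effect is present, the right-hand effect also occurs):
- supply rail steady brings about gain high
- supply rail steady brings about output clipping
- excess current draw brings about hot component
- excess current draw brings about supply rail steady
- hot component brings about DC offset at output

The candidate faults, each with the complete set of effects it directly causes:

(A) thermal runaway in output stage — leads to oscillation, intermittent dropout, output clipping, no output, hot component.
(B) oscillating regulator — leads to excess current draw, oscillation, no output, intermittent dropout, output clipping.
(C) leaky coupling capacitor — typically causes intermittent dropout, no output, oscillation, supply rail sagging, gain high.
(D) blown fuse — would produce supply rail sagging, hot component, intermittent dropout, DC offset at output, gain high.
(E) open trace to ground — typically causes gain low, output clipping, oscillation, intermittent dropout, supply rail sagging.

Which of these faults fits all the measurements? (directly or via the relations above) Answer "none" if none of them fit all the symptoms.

B

Per-candidate check:
(A) thermal runaway in output stage — hot component ✓; supply rail steady ✗; no output ✓; oscillation ✓; output clipping ✓
(B) oscillating regulator — accounts for every observation (hot component through excess current draw → hot component)
(C) leaky coupling capacitor — hot component ✗; supply rail steady ✗; no output ✓; oscillation ✓; output clipping ✗
(D) blown fuse — hot component ✓; supply rail steady ✗; no output ✗; oscillation ✗; output clipping ✗
(E) open trace to ground — fails on hot component, supply rail steady, no output (predicts supply rail sagging, not supply rail steady)
(B) is the only candidate with no mismatches.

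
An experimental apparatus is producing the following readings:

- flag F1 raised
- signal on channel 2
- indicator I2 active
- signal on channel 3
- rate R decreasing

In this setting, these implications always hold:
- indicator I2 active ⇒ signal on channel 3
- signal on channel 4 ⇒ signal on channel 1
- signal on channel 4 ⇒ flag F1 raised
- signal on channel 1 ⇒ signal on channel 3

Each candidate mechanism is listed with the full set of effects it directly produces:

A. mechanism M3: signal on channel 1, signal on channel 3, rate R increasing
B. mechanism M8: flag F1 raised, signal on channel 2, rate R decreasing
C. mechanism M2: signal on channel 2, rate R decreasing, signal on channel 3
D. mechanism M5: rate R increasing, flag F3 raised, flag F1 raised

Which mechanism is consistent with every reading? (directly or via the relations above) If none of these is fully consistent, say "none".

none

Per-candidate check:
(A) mechanism M3 — fails on flag F1 raised, signal on channel 2, indicator I2 active, rate R decreasing (predicts rate R increasing, not rate R decreasing)
(B) mechanism M8 — flag F1 raised ✓; signal on channel 2 ✓; indicator I2 active ✗; signal on channel 3 ✗; rate R decreasing ✓
(C) mechanism M2 — flag F1 raised ✗; signal on channel 2 ✓; indicator I2 active ✗; signal on channel 3 ✓; rate R decreasing ✓
(D) mechanism M5 — flag F1 raised ✓; signal on channel 2 ✗; indicator I2 active ✗; signal on channel 3 ✗; rate R decreasing ✗
No candidate is consistent with all observations.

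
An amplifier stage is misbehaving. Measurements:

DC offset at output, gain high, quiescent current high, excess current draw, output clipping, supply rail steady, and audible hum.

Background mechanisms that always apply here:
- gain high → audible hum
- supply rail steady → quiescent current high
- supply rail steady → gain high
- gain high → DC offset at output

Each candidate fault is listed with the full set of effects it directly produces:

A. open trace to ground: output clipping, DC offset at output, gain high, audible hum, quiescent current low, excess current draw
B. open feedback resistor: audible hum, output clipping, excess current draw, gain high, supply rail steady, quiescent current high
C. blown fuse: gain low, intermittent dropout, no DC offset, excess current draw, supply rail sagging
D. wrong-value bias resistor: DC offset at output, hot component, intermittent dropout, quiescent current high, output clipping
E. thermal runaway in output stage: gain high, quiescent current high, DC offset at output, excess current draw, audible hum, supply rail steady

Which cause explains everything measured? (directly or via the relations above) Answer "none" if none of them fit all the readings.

B

For each candidate, compare predicted effects to what was observed:
(A) open trace to ground — fails on quiescent current high, supply rail steady (predicts quiescent current low, not quiescent current high)
(B) open feedback resistor — accounts for every observation (DC offset at output through gain high → DC offset at output)
(C) blown fuse — fails on DC offset at output, gain high, quiescent current high, output clipping, supply rail steady, audible hum (predicts no DC offset, not DC offset at output; predicts gain low, not gain high; predicts supply rail sagging, not supply rail steady)
(D) wrong-value bias resistor — does not account for gain high, excess current draw, supply rail steady, audible hum
(E) thermal runaway in output stage — DC offset at output ✓; gain high ✓; quiescent current high ✓; excess current draw ✓; output clipping ✗; supply rail steady ✓; audible hum ✓
(B) is the only candidate with no mismatches.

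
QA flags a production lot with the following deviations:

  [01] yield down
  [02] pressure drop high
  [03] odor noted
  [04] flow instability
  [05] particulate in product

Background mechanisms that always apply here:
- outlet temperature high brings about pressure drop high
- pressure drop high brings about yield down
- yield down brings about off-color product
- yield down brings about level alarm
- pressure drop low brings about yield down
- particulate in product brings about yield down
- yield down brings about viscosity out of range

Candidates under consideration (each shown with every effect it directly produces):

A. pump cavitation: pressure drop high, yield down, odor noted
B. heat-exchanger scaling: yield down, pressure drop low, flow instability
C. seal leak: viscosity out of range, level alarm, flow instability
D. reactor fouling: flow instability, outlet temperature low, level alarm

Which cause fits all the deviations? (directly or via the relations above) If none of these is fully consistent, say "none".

none

Testing each hypothesis:
(A) pump cavitation — yield down yes; pressure drop high yes; odor noted yes; flow instability NO; particulate in product NO
(B) heat-exchanger scaling — fails on pressure drop high, odor noted, particulate in product (predicts pressure drop low, not pressure drop high)
(C) seal leak — yield down NO; pressure drop high NO; odor noted NO; flow instability yes; particulate in product NO
(D) reactor fouling — yield down NO; pressure drop high NO; odor noted NO; flow instability yes; particulate in product NO
Every candidate fails on at least one observation.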